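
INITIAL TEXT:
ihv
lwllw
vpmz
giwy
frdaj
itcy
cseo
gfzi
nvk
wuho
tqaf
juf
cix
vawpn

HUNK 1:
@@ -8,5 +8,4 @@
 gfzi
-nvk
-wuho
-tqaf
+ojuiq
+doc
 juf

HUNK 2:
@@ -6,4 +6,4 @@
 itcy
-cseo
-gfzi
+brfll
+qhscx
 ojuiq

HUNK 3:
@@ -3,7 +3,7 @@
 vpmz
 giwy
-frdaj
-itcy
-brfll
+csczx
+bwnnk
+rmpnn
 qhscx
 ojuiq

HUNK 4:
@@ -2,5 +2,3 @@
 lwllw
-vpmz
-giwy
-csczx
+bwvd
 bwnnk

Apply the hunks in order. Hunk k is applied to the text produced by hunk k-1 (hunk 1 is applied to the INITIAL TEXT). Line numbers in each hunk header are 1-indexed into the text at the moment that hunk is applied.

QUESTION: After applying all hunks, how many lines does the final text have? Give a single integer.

Answer: 11

Derivation:
Hunk 1: at line 8 remove [nvk,wuho,tqaf] add [ojuiq,doc] -> 13 lines: ihv lwllw vpmz giwy frdaj itcy cseo gfzi ojuiq doc juf cix vawpn
Hunk 2: at line 6 remove [cseo,gfzi] add [brfll,qhscx] -> 13 lines: ihv lwllw vpmz giwy frdaj itcy brfll qhscx ojuiq doc juf cix vawpn
Hunk 3: at line 3 remove [frdaj,itcy,brfll] add [csczx,bwnnk,rmpnn] -> 13 lines: ihv lwllw vpmz giwy csczx bwnnk rmpnn qhscx ojuiq doc juf cix vawpn
Hunk 4: at line 2 remove [vpmz,giwy,csczx] add [bwvd] -> 11 lines: ihv lwllw bwvd bwnnk rmpnn qhscx ojuiq doc juf cix vawpn
Final line count: 11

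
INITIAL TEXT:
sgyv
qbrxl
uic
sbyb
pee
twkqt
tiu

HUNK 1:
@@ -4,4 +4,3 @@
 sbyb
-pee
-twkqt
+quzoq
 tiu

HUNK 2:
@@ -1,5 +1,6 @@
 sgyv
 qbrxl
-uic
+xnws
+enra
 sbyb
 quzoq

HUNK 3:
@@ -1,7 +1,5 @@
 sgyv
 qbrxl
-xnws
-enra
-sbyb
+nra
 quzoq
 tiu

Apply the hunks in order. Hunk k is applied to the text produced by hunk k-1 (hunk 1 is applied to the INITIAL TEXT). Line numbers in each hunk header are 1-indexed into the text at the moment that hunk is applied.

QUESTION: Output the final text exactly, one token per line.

Answer: sgyv
qbrxl
nra
quzoq
tiu

Derivation:
Hunk 1: at line 4 remove [pee,twkqt] add [quzoq] -> 6 lines: sgyv qbrxl uic sbyb quzoq tiu
Hunk 2: at line 1 remove [uic] add [xnws,enra] -> 7 lines: sgyv qbrxl xnws enra sbyb quzoq tiu
Hunk 3: at line 1 remove [xnws,enra,sbyb] add [nra] -> 5 lines: sgyv qbrxl nra quzoq tiu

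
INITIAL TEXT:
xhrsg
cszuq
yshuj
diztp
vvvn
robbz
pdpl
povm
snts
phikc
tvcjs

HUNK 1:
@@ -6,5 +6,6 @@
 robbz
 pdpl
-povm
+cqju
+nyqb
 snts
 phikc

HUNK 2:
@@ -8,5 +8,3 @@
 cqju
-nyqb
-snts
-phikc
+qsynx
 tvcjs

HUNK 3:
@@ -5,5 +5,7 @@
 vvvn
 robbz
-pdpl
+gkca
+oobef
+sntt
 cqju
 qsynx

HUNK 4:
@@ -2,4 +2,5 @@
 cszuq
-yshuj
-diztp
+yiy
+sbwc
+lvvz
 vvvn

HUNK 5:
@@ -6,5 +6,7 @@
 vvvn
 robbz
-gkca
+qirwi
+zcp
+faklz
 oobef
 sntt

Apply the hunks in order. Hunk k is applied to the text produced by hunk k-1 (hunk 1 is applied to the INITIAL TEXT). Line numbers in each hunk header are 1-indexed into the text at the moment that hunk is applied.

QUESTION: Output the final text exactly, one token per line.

Answer: xhrsg
cszuq
yiy
sbwc
lvvz
vvvn
robbz
qirwi
zcp
faklz
oobef
sntt
cqju
qsynx
tvcjs

Derivation:
Hunk 1: at line 6 remove [povm] add [cqju,nyqb] -> 12 lines: xhrsg cszuq yshuj diztp vvvn robbz pdpl cqju nyqb snts phikc tvcjs
Hunk 2: at line 8 remove [nyqb,snts,phikc] add [qsynx] -> 10 lines: xhrsg cszuq yshuj diztp vvvn robbz pdpl cqju qsynx tvcjs
Hunk 3: at line 5 remove [pdpl] add [gkca,oobef,sntt] -> 12 lines: xhrsg cszuq yshuj diztp vvvn robbz gkca oobef sntt cqju qsynx tvcjs
Hunk 4: at line 2 remove [yshuj,diztp] add [yiy,sbwc,lvvz] -> 13 lines: xhrsg cszuq yiy sbwc lvvz vvvn robbz gkca oobef sntt cqju qsynx tvcjs
Hunk 5: at line 6 remove [gkca] add [qirwi,zcp,faklz] -> 15 lines: xhrsg cszuq yiy sbwc lvvz vvvn robbz qirwi zcp faklz oobef sntt cqju qsynx tvcjs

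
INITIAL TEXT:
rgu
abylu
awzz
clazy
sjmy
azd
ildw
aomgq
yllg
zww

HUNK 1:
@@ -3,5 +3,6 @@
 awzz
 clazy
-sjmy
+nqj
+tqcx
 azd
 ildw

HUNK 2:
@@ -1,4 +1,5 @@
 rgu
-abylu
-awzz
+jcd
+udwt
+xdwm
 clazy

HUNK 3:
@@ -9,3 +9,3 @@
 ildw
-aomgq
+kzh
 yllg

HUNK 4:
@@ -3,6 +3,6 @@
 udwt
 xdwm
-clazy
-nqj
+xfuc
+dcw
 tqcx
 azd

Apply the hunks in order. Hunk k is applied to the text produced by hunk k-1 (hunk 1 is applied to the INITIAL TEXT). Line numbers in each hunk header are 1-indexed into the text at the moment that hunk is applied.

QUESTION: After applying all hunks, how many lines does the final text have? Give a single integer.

Hunk 1: at line 3 remove [sjmy] add [nqj,tqcx] -> 11 lines: rgu abylu awzz clazy nqj tqcx azd ildw aomgq yllg zww
Hunk 2: at line 1 remove [abylu,awzz] add [jcd,udwt,xdwm] -> 12 lines: rgu jcd udwt xdwm clazy nqj tqcx azd ildw aomgq yllg zww
Hunk 3: at line 9 remove [aomgq] add [kzh] -> 12 lines: rgu jcd udwt xdwm clazy nqj tqcx azd ildw kzh yllg zww
Hunk 4: at line 3 remove [clazy,nqj] add [xfuc,dcw] -> 12 lines: rgu jcd udwt xdwm xfuc dcw tqcx azd ildw kzh yllg zww
Final line count: 12

Answer: 12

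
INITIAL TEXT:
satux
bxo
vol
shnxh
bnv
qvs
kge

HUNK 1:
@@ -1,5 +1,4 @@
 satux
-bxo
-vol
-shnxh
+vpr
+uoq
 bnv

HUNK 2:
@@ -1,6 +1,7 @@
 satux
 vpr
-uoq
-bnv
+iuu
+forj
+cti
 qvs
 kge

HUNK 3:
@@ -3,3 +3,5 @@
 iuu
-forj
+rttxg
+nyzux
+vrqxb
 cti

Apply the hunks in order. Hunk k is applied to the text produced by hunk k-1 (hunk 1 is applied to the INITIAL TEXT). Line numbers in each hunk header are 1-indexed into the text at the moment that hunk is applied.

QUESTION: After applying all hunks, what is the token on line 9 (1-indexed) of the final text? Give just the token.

Hunk 1: at line 1 remove [bxo,vol,shnxh] add [vpr,uoq] -> 6 lines: satux vpr uoq bnv qvs kge
Hunk 2: at line 1 remove [uoq,bnv] add [iuu,forj,cti] -> 7 lines: satux vpr iuu forj cti qvs kge
Hunk 3: at line 3 remove [forj] add [rttxg,nyzux,vrqxb] -> 9 lines: satux vpr iuu rttxg nyzux vrqxb cti qvs kge
Final line 9: kge

Answer: kge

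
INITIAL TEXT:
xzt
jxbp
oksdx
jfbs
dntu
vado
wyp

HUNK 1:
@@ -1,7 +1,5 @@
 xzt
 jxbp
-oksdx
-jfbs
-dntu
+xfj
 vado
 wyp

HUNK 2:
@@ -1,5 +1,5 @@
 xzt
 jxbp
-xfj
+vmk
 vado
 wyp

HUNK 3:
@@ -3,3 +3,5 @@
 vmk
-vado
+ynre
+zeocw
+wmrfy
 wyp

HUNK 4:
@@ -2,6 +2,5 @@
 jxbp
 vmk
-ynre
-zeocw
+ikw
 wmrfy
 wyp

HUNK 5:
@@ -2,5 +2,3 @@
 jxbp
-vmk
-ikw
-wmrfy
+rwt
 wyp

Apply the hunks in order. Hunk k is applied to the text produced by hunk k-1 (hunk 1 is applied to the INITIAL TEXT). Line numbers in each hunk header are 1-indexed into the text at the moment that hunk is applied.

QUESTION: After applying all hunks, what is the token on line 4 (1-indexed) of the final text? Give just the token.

Hunk 1: at line 1 remove [oksdx,jfbs,dntu] add [xfj] -> 5 lines: xzt jxbp xfj vado wyp
Hunk 2: at line 1 remove [xfj] add [vmk] -> 5 lines: xzt jxbp vmk vado wyp
Hunk 3: at line 3 remove [vado] add [ynre,zeocw,wmrfy] -> 7 lines: xzt jxbp vmk ynre zeocw wmrfy wyp
Hunk 4: at line 2 remove [ynre,zeocw] add [ikw] -> 6 lines: xzt jxbp vmk ikw wmrfy wyp
Hunk 5: at line 2 remove [vmk,ikw,wmrfy] add [rwt] -> 4 lines: xzt jxbp rwt wyp
Final line 4: wyp

Answer: wyp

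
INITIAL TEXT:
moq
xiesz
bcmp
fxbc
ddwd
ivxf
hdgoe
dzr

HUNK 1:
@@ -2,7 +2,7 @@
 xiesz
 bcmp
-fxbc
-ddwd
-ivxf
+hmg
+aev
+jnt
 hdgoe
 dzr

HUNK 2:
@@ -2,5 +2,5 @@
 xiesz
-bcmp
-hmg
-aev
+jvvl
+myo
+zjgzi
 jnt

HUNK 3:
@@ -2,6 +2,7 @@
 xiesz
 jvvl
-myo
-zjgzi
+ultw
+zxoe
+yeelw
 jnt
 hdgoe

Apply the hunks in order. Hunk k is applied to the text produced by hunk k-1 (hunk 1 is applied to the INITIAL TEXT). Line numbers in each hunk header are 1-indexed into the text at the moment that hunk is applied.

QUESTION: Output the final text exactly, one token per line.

Answer: moq
xiesz
jvvl
ultw
zxoe
yeelw
jnt
hdgoe
dzr

Derivation:
Hunk 1: at line 2 remove [fxbc,ddwd,ivxf] add [hmg,aev,jnt] -> 8 lines: moq xiesz bcmp hmg aev jnt hdgoe dzr
Hunk 2: at line 2 remove [bcmp,hmg,aev] add [jvvl,myo,zjgzi] -> 8 lines: moq xiesz jvvl myo zjgzi jnt hdgoe dzr
Hunk 3: at line 2 remove [myo,zjgzi] add [ultw,zxoe,yeelw] -> 9 lines: moq xiesz jvvl ultw zxoe yeelw jnt hdgoe dzr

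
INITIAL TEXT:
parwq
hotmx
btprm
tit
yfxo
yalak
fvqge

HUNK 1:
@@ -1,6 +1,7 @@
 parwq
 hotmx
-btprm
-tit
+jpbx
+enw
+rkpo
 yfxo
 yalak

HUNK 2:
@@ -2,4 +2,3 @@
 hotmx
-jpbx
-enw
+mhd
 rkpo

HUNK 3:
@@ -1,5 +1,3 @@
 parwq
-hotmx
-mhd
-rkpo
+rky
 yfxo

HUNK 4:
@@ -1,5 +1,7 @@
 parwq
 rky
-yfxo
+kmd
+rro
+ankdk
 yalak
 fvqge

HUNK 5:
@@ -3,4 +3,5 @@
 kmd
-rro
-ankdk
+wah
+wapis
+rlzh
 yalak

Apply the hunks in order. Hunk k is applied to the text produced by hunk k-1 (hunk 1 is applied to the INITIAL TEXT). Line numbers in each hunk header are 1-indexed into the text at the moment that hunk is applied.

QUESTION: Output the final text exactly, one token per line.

Answer: parwq
rky
kmd
wah
wapis
rlzh
yalak
fvqge

Derivation:
Hunk 1: at line 1 remove [btprm,tit] add [jpbx,enw,rkpo] -> 8 lines: parwq hotmx jpbx enw rkpo yfxo yalak fvqge
Hunk 2: at line 2 remove [jpbx,enw] add [mhd] -> 7 lines: parwq hotmx mhd rkpo yfxo yalak fvqge
Hunk 3: at line 1 remove [hotmx,mhd,rkpo] add [rky] -> 5 lines: parwq rky yfxo yalak fvqge
Hunk 4: at line 1 remove [yfxo] add [kmd,rro,ankdk] -> 7 lines: parwq rky kmd rro ankdk yalak fvqge
Hunk 5: at line 3 remove [rro,ankdk] add [wah,wapis,rlzh] -> 8 lines: parwq rky kmd wah wapis rlzh yalak fvqge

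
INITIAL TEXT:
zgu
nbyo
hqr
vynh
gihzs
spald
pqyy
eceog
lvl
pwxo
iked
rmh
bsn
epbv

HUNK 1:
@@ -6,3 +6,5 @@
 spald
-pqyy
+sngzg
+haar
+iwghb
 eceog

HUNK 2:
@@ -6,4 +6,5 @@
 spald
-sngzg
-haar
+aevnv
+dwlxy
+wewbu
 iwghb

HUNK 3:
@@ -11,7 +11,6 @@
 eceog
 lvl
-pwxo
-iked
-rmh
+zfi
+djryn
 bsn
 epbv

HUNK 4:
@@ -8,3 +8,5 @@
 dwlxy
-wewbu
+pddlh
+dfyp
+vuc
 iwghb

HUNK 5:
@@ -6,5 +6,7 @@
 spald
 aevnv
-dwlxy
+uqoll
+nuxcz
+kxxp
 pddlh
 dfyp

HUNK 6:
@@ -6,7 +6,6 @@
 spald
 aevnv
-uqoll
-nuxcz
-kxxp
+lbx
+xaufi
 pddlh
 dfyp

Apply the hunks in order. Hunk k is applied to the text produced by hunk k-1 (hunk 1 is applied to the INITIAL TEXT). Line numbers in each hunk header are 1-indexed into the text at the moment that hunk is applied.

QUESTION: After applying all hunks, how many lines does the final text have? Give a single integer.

Hunk 1: at line 6 remove [pqyy] add [sngzg,haar,iwghb] -> 16 lines: zgu nbyo hqr vynh gihzs spald sngzg haar iwghb eceog lvl pwxo iked rmh bsn epbv
Hunk 2: at line 6 remove [sngzg,haar] add [aevnv,dwlxy,wewbu] -> 17 lines: zgu nbyo hqr vynh gihzs spald aevnv dwlxy wewbu iwghb eceog lvl pwxo iked rmh bsn epbv
Hunk 3: at line 11 remove [pwxo,iked,rmh] add [zfi,djryn] -> 16 lines: zgu nbyo hqr vynh gihzs spald aevnv dwlxy wewbu iwghb eceog lvl zfi djryn bsn epbv
Hunk 4: at line 8 remove [wewbu] add [pddlh,dfyp,vuc] -> 18 lines: zgu nbyo hqr vynh gihzs spald aevnv dwlxy pddlh dfyp vuc iwghb eceog lvl zfi djryn bsn epbv
Hunk 5: at line 6 remove [dwlxy] add [uqoll,nuxcz,kxxp] -> 20 lines: zgu nbyo hqr vynh gihzs spald aevnv uqoll nuxcz kxxp pddlh dfyp vuc iwghb eceog lvl zfi djryn bsn epbv
Hunk 6: at line 6 remove [uqoll,nuxcz,kxxp] add [lbx,xaufi] -> 19 lines: zgu nbyo hqr vynh gihzs spald aevnv lbx xaufi pddlh dfyp vuc iwghb eceog lvl zfi djryn bsn epbv
Final line count: 19

Answer: 19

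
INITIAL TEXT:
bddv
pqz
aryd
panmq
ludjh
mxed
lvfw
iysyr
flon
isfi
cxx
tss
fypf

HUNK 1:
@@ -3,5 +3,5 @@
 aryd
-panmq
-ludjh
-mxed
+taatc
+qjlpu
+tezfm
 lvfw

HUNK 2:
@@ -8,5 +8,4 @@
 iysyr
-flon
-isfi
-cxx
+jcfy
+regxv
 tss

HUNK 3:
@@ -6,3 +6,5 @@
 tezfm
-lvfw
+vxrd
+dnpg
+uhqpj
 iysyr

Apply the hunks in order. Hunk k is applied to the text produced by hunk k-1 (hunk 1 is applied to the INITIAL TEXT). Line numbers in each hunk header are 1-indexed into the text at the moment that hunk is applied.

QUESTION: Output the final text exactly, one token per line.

Answer: bddv
pqz
aryd
taatc
qjlpu
tezfm
vxrd
dnpg
uhqpj
iysyr
jcfy
regxv
tss
fypf

Derivation:
Hunk 1: at line 3 remove [panmq,ludjh,mxed] add [taatc,qjlpu,tezfm] -> 13 lines: bddv pqz aryd taatc qjlpu tezfm lvfw iysyr flon isfi cxx tss fypf
Hunk 2: at line 8 remove [flon,isfi,cxx] add [jcfy,regxv] -> 12 lines: bddv pqz aryd taatc qjlpu tezfm lvfw iysyr jcfy regxv tss fypf
Hunk 3: at line 6 remove [lvfw] add [vxrd,dnpg,uhqpj] -> 14 lines: bddv pqz aryd taatc qjlpu tezfm vxrd dnpg uhqpj iysyr jcfy regxv tss fypf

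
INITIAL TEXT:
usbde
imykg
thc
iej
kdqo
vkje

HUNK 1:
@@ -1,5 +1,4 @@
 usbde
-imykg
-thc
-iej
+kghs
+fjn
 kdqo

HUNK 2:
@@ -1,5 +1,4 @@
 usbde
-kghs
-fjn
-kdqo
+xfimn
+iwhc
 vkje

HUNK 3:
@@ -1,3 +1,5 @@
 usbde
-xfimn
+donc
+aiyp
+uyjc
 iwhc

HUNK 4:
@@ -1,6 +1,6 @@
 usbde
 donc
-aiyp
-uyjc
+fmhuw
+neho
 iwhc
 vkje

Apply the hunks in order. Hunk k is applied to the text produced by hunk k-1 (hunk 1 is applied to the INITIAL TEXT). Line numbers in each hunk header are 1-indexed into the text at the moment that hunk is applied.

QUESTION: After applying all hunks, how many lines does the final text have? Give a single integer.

Answer: 6

Derivation:
Hunk 1: at line 1 remove [imykg,thc,iej] add [kghs,fjn] -> 5 lines: usbde kghs fjn kdqo vkje
Hunk 2: at line 1 remove [kghs,fjn,kdqo] add [xfimn,iwhc] -> 4 lines: usbde xfimn iwhc vkje
Hunk 3: at line 1 remove [xfimn] add [donc,aiyp,uyjc] -> 6 lines: usbde donc aiyp uyjc iwhc vkje
Hunk 4: at line 1 remove [aiyp,uyjc] add [fmhuw,neho] -> 6 lines: usbde donc fmhuw neho iwhc vkje
Final line count: 6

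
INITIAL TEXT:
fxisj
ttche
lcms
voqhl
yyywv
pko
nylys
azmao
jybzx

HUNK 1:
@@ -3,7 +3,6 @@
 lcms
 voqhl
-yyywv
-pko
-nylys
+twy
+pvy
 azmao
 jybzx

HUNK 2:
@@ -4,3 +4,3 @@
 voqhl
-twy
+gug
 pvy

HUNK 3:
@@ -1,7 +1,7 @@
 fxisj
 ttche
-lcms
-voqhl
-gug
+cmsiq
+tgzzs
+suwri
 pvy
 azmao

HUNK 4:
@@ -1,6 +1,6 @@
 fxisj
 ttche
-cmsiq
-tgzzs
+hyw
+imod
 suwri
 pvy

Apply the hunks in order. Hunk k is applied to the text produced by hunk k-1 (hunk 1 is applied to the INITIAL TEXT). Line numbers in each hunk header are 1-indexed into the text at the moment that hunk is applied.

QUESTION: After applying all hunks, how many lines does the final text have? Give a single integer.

Hunk 1: at line 3 remove [yyywv,pko,nylys] add [twy,pvy] -> 8 lines: fxisj ttche lcms voqhl twy pvy azmao jybzx
Hunk 2: at line 4 remove [twy] add [gug] -> 8 lines: fxisj ttche lcms voqhl gug pvy azmao jybzx
Hunk 3: at line 1 remove [lcms,voqhl,gug] add [cmsiq,tgzzs,suwri] -> 8 lines: fxisj ttche cmsiq tgzzs suwri pvy azmao jybzx
Hunk 4: at line 1 remove [cmsiq,tgzzs] add [hyw,imod] -> 8 lines: fxisj ttche hyw imod suwri pvy azmao jybzx
Final line count: 8

Answer: 8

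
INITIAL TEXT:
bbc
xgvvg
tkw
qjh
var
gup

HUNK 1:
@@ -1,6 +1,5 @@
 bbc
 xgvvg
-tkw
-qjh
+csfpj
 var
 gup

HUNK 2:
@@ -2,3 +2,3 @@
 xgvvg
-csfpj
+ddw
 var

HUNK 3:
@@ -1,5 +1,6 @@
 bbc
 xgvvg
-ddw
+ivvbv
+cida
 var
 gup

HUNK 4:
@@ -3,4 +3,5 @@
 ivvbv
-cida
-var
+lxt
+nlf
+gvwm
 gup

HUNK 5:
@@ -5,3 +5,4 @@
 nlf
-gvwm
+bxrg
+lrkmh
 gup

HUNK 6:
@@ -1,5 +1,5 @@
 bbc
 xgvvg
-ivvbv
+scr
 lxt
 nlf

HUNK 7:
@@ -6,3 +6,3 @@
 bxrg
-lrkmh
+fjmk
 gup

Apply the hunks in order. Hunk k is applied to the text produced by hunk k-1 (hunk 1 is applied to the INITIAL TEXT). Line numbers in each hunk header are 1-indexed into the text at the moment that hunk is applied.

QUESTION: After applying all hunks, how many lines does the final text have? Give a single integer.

Hunk 1: at line 1 remove [tkw,qjh] add [csfpj] -> 5 lines: bbc xgvvg csfpj var gup
Hunk 2: at line 2 remove [csfpj] add [ddw] -> 5 lines: bbc xgvvg ddw var gup
Hunk 3: at line 1 remove [ddw] add [ivvbv,cida] -> 6 lines: bbc xgvvg ivvbv cida var gup
Hunk 4: at line 3 remove [cida,var] add [lxt,nlf,gvwm] -> 7 lines: bbc xgvvg ivvbv lxt nlf gvwm gup
Hunk 5: at line 5 remove [gvwm] add [bxrg,lrkmh] -> 8 lines: bbc xgvvg ivvbv lxt nlf bxrg lrkmh gup
Hunk 6: at line 1 remove [ivvbv] add [scr] -> 8 lines: bbc xgvvg scr lxt nlf bxrg lrkmh gup
Hunk 7: at line 6 remove [lrkmh] add [fjmk] -> 8 lines: bbc xgvvg scr lxt nlf bxrg fjmk gup
Final line count: 8

Answer: 8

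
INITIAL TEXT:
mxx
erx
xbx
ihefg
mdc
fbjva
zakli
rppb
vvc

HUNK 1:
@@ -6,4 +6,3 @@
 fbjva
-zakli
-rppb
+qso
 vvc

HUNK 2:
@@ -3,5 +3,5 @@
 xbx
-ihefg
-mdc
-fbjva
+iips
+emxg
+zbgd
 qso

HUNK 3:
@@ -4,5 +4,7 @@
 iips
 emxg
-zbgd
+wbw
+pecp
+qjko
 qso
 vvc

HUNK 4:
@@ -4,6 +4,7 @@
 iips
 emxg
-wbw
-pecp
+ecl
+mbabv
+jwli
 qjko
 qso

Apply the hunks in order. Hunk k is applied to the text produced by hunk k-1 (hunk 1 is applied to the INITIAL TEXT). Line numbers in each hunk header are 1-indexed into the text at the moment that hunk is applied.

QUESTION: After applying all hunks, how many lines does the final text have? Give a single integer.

Hunk 1: at line 6 remove [zakli,rppb] add [qso] -> 8 lines: mxx erx xbx ihefg mdc fbjva qso vvc
Hunk 2: at line 3 remove [ihefg,mdc,fbjva] add [iips,emxg,zbgd] -> 8 lines: mxx erx xbx iips emxg zbgd qso vvc
Hunk 3: at line 4 remove [zbgd] add [wbw,pecp,qjko] -> 10 lines: mxx erx xbx iips emxg wbw pecp qjko qso vvc
Hunk 4: at line 4 remove [wbw,pecp] add [ecl,mbabv,jwli] -> 11 lines: mxx erx xbx iips emxg ecl mbabv jwli qjko qso vvc
Final line count: 11

Answer: 11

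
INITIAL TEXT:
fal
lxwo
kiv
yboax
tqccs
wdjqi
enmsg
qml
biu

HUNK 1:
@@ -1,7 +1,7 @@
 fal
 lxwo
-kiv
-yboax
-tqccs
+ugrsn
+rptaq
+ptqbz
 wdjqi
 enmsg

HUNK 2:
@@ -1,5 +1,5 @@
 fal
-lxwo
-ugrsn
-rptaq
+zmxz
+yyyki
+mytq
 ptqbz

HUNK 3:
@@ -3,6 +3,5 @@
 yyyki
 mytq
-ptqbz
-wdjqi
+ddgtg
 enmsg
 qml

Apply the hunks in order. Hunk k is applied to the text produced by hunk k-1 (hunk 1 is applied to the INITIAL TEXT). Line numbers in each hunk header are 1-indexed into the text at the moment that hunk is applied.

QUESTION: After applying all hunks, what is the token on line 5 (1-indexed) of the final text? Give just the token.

Hunk 1: at line 1 remove [kiv,yboax,tqccs] add [ugrsn,rptaq,ptqbz] -> 9 lines: fal lxwo ugrsn rptaq ptqbz wdjqi enmsg qml biu
Hunk 2: at line 1 remove [lxwo,ugrsn,rptaq] add [zmxz,yyyki,mytq] -> 9 lines: fal zmxz yyyki mytq ptqbz wdjqi enmsg qml biu
Hunk 3: at line 3 remove [ptqbz,wdjqi] add [ddgtg] -> 8 lines: fal zmxz yyyki mytq ddgtg enmsg qml biu
Final line 5: ddgtg

Answer: ddgtg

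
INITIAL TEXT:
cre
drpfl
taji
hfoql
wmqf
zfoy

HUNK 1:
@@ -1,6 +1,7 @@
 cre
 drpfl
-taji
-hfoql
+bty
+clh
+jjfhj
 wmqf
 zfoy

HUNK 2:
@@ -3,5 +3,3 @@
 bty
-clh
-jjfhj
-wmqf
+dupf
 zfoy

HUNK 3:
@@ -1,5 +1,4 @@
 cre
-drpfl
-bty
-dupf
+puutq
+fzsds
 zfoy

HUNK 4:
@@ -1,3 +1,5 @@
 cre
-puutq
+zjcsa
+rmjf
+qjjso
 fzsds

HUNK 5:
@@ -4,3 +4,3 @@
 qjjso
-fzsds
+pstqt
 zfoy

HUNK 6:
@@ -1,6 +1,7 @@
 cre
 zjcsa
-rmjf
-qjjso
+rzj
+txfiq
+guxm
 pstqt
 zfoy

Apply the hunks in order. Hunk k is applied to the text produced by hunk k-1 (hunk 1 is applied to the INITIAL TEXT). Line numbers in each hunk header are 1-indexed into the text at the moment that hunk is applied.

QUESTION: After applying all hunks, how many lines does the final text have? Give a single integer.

Hunk 1: at line 1 remove [taji,hfoql] add [bty,clh,jjfhj] -> 7 lines: cre drpfl bty clh jjfhj wmqf zfoy
Hunk 2: at line 3 remove [clh,jjfhj,wmqf] add [dupf] -> 5 lines: cre drpfl bty dupf zfoy
Hunk 3: at line 1 remove [drpfl,bty,dupf] add [puutq,fzsds] -> 4 lines: cre puutq fzsds zfoy
Hunk 4: at line 1 remove [puutq] add [zjcsa,rmjf,qjjso] -> 6 lines: cre zjcsa rmjf qjjso fzsds zfoy
Hunk 5: at line 4 remove [fzsds] add [pstqt] -> 6 lines: cre zjcsa rmjf qjjso pstqt zfoy
Hunk 6: at line 1 remove [rmjf,qjjso] add [rzj,txfiq,guxm] -> 7 lines: cre zjcsa rzj txfiq guxm pstqt zfoy
Final line count: 7

Answer: 7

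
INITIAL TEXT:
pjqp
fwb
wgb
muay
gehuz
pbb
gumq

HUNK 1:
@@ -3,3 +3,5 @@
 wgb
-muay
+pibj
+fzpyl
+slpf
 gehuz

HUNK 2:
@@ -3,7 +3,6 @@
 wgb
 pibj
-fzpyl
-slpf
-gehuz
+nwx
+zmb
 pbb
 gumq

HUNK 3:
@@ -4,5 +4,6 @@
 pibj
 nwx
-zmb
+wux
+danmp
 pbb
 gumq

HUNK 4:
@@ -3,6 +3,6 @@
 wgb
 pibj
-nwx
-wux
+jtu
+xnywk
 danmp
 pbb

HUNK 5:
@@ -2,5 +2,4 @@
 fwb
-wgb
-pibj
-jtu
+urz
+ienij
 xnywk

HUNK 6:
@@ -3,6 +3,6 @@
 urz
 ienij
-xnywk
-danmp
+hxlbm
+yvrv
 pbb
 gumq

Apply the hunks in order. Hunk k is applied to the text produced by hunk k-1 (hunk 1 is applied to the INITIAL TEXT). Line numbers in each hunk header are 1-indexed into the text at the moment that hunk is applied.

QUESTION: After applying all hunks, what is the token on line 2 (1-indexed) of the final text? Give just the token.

Answer: fwb

Derivation:
Hunk 1: at line 3 remove [muay] add [pibj,fzpyl,slpf] -> 9 lines: pjqp fwb wgb pibj fzpyl slpf gehuz pbb gumq
Hunk 2: at line 3 remove [fzpyl,slpf,gehuz] add [nwx,zmb] -> 8 lines: pjqp fwb wgb pibj nwx zmb pbb gumq
Hunk 3: at line 4 remove [zmb] add [wux,danmp] -> 9 lines: pjqp fwb wgb pibj nwx wux danmp pbb gumq
Hunk 4: at line 3 remove [nwx,wux] add [jtu,xnywk] -> 9 lines: pjqp fwb wgb pibj jtu xnywk danmp pbb gumq
Hunk 5: at line 2 remove [wgb,pibj,jtu] add [urz,ienij] -> 8 lines: pjqp fwb urz ienij xnywk danmp pbb gumq
Hunk 6: at line 3 remove [xnywk,danmp] add [hxlbm,yvrv] -> 8 lines: pjqp fwb urz ienij hxlbm yvrv pbb gumq
Final line 2: fwb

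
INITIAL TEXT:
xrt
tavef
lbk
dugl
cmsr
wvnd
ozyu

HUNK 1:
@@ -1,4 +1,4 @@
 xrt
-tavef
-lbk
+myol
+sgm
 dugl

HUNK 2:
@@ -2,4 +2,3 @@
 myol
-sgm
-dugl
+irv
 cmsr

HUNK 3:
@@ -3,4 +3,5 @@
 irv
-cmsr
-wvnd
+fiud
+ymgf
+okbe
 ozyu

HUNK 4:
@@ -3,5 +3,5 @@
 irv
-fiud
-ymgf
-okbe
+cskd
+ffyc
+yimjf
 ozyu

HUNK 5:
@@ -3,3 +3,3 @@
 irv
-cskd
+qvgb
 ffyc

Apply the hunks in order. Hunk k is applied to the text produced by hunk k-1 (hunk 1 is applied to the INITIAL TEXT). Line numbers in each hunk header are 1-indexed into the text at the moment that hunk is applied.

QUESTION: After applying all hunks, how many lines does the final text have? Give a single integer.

Answer: 7

Derivation:
Hunk 1: at line 1 remove [tavef,lbk] add [myol,sgm] -> 7 lines: xrt myol sgm dugl cmsr wvnd ozyu
Hunk 2: at line 2 remove [sgm,dugl] add [irv] -> 6 lines: xrt myol irv cmsr wvnd ozyu
Hunk 3: at line 3 remove [cmsr,wvnd] add [fiud,ymgf,okbe] -> 7 lines: xrt myol irv fiud ymgf okbe ozyu
Hunk 4: at line 3 remove [fiud,ymgf,okbe] add [cskd,ffyc,yimjf] -> 7 lines: xrt myol irv cskd ffyc yimjf ozyu
Hunk 5: at line 3 remove [cskd] add [qvgb] -> 7 lines: xrt myol irv qvgb ffyc yimjf ozyu
Final line count: 7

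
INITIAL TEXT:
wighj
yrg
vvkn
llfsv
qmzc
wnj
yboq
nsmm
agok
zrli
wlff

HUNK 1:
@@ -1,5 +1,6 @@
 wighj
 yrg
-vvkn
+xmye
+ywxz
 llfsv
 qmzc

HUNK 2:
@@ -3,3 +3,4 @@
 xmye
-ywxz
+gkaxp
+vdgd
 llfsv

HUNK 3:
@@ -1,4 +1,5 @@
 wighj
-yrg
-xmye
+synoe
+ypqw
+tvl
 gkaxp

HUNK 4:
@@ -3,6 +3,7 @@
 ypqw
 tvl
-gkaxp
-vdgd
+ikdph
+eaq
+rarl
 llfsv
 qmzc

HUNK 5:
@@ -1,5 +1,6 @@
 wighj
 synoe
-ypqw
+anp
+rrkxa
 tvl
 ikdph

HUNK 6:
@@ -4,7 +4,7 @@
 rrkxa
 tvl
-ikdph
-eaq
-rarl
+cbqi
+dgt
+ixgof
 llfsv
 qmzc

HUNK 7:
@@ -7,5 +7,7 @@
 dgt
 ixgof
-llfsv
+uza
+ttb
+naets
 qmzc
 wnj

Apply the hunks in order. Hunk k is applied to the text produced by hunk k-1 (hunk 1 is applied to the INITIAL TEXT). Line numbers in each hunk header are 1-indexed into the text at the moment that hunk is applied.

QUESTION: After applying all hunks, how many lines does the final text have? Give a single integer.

Answer: 18

Derivation:
Hunk 1: at line 1 remove [vvkn] add [xmye,ywxz] -> 12 lines: wighj yrg xmye ywxz llfsv qmzc wnj yboq nsmm agok zrli wlff
Hunk 2: at line 3 remove [ywxz] add [gkaxp,vdgd] -> 13 lines: wighj yrg xmye gkaxp vdgd llfsv qmzc wnj yboq nsmm agok zrli wlff
Hunk 3: at line 1 remove [yrg,xmye] add [synoe,ypqw,tvl] -> 14 lines: wighj synoe ypqw tvl gkaxp vdgd llfsv qmzc wnj yboq nsmm agok zrli wlff
Hunk 4: at line 3 remove [gkaxp,vdgd] add [ikdph,eaq,rarl] -> 15 lines: wighj synoe ypqw tvl ikdph eaq rarl llfsv qmzc wnj yboq nsmm agok zrli wlff
Hunk 5: at line 1 remove [ypqw] add [anp,rrkxa] -> 16 lines: wighj synoe anp rrkxa tvl ikdph eaq rarl llfsv qmzc wnj yboq nsmm agok zrli wlff
Hunk 6: at line 4 remove [ikdph,eaq,rarl] add [cbqi,dgt,ixgof] -> 16 lines: wighj synoe anp rrkxa tvl cbqi dgt ixgof llfsv qmzc wnj yboq nsmm agok zrli wlff
Hunk 7: at line 7 remove [llfsv] add [uza,ttb,naets] -> 18 lines: wighj synoe anp rrkxa tvl cbqi dgt ixgof uza ttb naets qmzc wnj yboq nsmm agok zrli wlff
Final line count: 18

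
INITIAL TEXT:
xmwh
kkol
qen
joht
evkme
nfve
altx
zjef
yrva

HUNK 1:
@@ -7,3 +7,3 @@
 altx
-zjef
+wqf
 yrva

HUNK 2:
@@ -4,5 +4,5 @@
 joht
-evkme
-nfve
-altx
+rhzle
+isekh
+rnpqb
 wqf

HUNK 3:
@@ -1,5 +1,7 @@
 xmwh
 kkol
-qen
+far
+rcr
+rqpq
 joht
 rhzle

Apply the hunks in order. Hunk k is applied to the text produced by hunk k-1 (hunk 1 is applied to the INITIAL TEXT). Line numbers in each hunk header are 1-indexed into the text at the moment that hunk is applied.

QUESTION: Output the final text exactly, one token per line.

Hunk 1: at line 7 remove [zjef] add [wqf] -> 9 lines: xmwh kkol qen joht evkme nfve altx wqf yrva
Hunk 2: at line 4 remove [evkme,nfve,altx] add [rhzle,isekh,rnpqb] -> 9 lines: xmwh kkol qen joht rhzle isekh rnpqb wqf yrva
Hunk 3: at line 1 remove [qen] add [far,rcr,rqpq] -> 11 lines: xmwh kkol far rcr rqpq joht rhzle isekh rnpqb wqf yrva

Answer: xmwh
kkol
far
rcr
rqpq
joht
rhzle
isekh
rnpqb
wqf
yrva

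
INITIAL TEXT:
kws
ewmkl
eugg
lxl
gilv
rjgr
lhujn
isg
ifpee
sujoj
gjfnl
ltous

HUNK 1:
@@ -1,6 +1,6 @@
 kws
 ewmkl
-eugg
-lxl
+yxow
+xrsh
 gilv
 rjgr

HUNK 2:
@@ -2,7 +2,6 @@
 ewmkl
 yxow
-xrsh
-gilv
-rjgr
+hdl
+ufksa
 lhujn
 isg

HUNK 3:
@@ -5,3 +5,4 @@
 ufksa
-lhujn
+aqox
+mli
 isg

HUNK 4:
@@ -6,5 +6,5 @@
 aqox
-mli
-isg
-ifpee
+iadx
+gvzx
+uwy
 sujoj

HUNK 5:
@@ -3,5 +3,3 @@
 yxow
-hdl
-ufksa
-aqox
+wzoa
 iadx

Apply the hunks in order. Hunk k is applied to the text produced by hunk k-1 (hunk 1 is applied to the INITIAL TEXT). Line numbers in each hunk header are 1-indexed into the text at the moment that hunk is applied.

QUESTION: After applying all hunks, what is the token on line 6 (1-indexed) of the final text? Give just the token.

Hunk 1: at line 1 remove [eugg,lxl] add [yxow,xrsh] -> 12 lines: kws ewmkl yxow xrsh gilv rjgr lhujn isg ifpee sujoj gjfnl ltous
Hunk 2: at line 2 remove [xrsh,gilv,rjgr] add [hdl,ufksa] -> 11 lines: kws ewmkl yxow hdl ufksa lhujn isg ifpee sujoj gjfnl ltous
Hunk 3: at line 5 remove [lhujn] add [aqox,mli] -> 12 lines: kws ewmkl yxow hdl ufksa aqox mli isg ifpee sujoj gjfnl ltous
Hunk 4: at line 6 remove [mli,isg,ifpee] add [iadx,gvzx,uwy] -> 12 lines: kws ewmkl yxow hdl ufksa aqox iadx gvzx uwy sujoj gjfnl ltous
Hunk 5: at line 3 remove [hdl,ufksa,aqox] add [wzoa] -> 10 lines: kws ewmkl yxow wzoa iadx gvzx uwy sujoj gjfnl ltous
Final line 6: gvzx

Answer: gvzx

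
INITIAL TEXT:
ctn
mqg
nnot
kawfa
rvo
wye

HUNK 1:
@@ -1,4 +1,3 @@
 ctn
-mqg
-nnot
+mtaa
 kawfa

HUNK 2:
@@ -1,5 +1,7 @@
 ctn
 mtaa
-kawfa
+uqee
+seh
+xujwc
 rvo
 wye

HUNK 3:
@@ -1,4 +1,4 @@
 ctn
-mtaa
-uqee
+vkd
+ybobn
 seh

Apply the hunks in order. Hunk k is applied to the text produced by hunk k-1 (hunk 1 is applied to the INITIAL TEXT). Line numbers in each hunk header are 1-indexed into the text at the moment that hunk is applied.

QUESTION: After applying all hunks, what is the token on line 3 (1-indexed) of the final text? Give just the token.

Answer: ybobn

Derivation:
Hunk 1: at line 1 remove [mqg,nnot] add [mtaa] -> 5 lines: ctn mtaa kawfa rvo wye
Hunk 2: at line 1 remove [kawfa] add [uqee,seh,xujwc] -> 7 lines: ctn mtaa uqee seh xujwc rvo wye
Hunk 3: at line 1 remove [mtaa,uqee] add [vkd,ybobn] -> 7 lines: ctn vkd ybobn seh xujwc rvo wye
Final line 3: ybobn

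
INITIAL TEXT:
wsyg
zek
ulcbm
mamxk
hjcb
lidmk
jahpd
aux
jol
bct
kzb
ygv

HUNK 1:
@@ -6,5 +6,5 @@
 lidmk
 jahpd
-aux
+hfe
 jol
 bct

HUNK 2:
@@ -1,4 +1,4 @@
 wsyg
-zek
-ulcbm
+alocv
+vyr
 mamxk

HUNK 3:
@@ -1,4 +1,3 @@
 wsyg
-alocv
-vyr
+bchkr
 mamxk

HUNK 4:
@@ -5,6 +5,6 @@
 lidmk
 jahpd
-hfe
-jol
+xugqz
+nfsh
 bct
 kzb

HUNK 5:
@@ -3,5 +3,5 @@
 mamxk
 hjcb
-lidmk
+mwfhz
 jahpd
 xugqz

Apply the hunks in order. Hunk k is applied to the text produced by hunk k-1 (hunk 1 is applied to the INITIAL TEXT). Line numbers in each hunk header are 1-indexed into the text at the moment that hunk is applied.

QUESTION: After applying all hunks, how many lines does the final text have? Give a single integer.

Hunk 1: at line 6 remove [aux] add [hfe] -> 12 lines: wsyg zek ulcbm mamxk hjcb lidmk jahpd hfe jol bct kzb ygv
Hunk 2: at line 1 remove [zek,ulcbm] add [alocv,vyr] -> 12 lines: wsyg alocv vyr mamxk hjcb lidmk jahpd hfe jol bct kzb ygv
Hunk 3: at line 1 remove [alocv,vyr] add [bchkr] -> 11 lines: wsyg bchkr mamxk hjcb lidmk jahpd hfe jol bct kzb ygv
Hunk 4: at line 5 remove [hfe,jol] add [xugqz,nfsh] -> 11 lines: wsyg bchkr mamxk hjcb lidmk jahpd xugqz nfsh bct kzb ygv
Hunk 5: at line 3 remove [lidmk] add [mwfhz] -> 11 lines: wsyg bchkr mamxk hjcb mwfhz jahpd xugqz nfsh bct kzb ygv
Final line count: 11

Answer: 11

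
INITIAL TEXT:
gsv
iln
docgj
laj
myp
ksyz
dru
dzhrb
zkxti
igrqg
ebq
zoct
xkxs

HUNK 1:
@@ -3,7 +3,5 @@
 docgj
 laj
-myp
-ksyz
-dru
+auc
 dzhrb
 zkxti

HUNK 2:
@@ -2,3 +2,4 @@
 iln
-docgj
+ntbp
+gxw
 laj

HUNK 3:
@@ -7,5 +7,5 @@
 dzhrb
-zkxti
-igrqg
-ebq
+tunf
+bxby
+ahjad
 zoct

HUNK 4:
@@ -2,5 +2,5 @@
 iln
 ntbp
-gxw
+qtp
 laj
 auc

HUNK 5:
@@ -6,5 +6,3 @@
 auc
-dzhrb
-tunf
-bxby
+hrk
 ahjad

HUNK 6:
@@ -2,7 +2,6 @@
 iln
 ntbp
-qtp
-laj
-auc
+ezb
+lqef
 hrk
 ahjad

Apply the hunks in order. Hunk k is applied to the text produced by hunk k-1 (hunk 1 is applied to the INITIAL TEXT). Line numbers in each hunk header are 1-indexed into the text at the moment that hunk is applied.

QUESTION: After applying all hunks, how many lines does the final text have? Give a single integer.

Answer: 9

Derivation:
Hunk 1: at line 3 remove [myp,ksyz,dru] add [auc] -> 11 lines: gsv iln docgj laj auc dzhrb zkxti igrqg ebq zoct xkxs
Hunk 2: at line 2 remove [docgj] add [ntbp,gxw] -> 12 lines: gsv iln ntbp gxw laj auc dzhrb zkxti igrqg ebq zoct xkxs
Hunk 3: at line 7 remove [zkxti,igrqg,ebq] add [tunf,bxby,ahjad] -> 12 lines: gsv iln ntbp gxw laj auc dzhrb tunf bxby ahjad zoct xkxs
Hunk 4: at line 2 remove [gxw] add [qtp] -> 12 lines: gsv iln ntbp qtp laj auc dzhrb tunf bxby ahjad zoct xkxs
Hunk 5: at line 6 remove [dzhrb,tunf,bxby] add [hrk] -> 10 lines: gsv iln ntbp qtp laj auc hrk ahjad zoct xkxs
Hunk 6: at line 2 remove [qtp,laj,auc] add [ezb,lqef] -> 9 lines: gsv iln ntbp ezb lqef hrk ahjad zoct xkxs
Final line count: 9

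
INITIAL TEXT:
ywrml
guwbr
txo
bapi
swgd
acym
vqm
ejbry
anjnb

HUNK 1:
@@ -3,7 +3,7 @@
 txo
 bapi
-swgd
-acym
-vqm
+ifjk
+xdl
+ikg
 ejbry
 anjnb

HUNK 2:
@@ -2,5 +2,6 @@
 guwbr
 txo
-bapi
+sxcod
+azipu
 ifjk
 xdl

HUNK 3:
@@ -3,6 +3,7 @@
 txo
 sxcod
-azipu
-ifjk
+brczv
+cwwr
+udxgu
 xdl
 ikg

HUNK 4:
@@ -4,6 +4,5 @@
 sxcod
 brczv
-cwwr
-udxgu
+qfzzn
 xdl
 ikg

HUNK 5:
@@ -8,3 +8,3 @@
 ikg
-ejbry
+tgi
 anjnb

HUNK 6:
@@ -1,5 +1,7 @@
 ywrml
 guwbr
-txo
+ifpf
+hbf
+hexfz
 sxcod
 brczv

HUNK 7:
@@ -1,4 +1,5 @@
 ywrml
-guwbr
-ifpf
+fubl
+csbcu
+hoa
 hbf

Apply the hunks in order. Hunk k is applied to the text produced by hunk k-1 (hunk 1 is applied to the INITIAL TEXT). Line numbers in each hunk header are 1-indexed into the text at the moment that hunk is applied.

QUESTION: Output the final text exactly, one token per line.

Hunk 1: at line 3 remove [swgd,acym,vqm] add [ifjk,xdl,ikg] -> 9 lines: ywrml guwbr txo bapi ifjk xdl ikg ejbry anjnb
Hunk 2: at line 2 remove [bapi] add [sxcod,azipu] -> 10 lines: ywrml guwbr txo sxcod azipu ifjk xdl ikg ejbry anjnb
Hunk 3: at line 3 remove [azipu,ifjk] add [brczv,cwwr,udxgu] -> 11 lines: ywrml guwbr txo sxcod brczv cwwr udxgu xdl ikg ejbry anjnb
Hunk 4: at line 4 remove [cwwr,udxgu] add [qfzzn] -> 10 lines: ywrml guwbr txo sxcod brczv qfzzn xdl ikg ejbry anjnb
Hunk 5: at line 8 remove [ejbry] add [tgi] -> 10 lines: ywrml guwbr txo sxcod brczv qfzzn xdl ikg tgi anjnb
Hunk 6: at line 1 remove [txo] add [ifpf,hbf,hexfz] -> 12 lines: ywrml guwbr ifpf hbf hexfz sxcod brczv qfzzn xdl ikg tgi anjnb
Hunk 7: at line 1 remove [guwbr,ifpf] add [fubl,csbcu,hoa] -> 13 lines: ywrml fubl csbcu hoa hbf hexfz sxcod brczv qfzzn xdl ikg tgi anjnb

Answer: ywrml
fubl
csbcu
hoa
hbf
hexfz
sxcod
brczv
qfzzn
xdl
ikg
tgi
anjnb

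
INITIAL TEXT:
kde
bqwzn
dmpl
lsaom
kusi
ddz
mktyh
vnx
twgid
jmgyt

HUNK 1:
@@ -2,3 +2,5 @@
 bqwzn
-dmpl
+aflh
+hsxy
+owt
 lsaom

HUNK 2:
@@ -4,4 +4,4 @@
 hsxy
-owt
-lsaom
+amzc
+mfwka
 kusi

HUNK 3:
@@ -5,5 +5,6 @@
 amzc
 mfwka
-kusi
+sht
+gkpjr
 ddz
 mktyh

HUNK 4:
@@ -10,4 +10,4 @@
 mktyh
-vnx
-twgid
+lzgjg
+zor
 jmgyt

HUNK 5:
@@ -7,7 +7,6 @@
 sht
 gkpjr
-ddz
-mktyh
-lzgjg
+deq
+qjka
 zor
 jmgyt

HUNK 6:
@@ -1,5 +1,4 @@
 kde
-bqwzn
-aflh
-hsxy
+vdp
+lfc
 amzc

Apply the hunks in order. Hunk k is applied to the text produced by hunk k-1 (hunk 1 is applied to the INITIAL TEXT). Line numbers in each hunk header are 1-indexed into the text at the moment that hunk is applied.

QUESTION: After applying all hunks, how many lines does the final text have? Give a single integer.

Hunk 1: at line 2 remove [dmpl] add [aflh,hsxy,owt] -> 12 lines: kde bqwzn aflh hsxy owt lsaom kusi ddz mktyh vnx twgid jmgyt
Hunk 2: at line 4 remove [owt,lsaom] add [amzc,mfwka] -> 12 lines: kde bqwzn aflh hsxy amzc mfwka kusi ddz mktyh vnx twgid jmgyt
Hunk 3: at line 5 remove [kusi] add [sht,gkpjr] -> 13 lines: kde bqwzn aflh hsxy amzc mfwka sht gkpjr ddz mktyh vnx twgid jmgyt
Hunk 4: at line 10 remove [vnx,twgid] add [lzgjg,zor] -> 13 lines: kde bqwzn aflh hsxy amzc mfwka sht gkpjr ddz mktyh lzgjg zor jmgyt
Hunk 5: at line 7 remove [ddz,mktyh,lzgjg] add [deq,qjka] -> 12 lines: kde bqwzn aflh hsxy amzc mfwka sht gkpjr deq qjka zor jmgyt
Hunk 6: at line 1 remove [bqwzn,aflh,hsxy] add [vdp,lfc] -> 11 lines: kde vdp lfc amzc mfwka sht gkpjr deq qjka zor jmgyt
Final line count: 11

Answer: 11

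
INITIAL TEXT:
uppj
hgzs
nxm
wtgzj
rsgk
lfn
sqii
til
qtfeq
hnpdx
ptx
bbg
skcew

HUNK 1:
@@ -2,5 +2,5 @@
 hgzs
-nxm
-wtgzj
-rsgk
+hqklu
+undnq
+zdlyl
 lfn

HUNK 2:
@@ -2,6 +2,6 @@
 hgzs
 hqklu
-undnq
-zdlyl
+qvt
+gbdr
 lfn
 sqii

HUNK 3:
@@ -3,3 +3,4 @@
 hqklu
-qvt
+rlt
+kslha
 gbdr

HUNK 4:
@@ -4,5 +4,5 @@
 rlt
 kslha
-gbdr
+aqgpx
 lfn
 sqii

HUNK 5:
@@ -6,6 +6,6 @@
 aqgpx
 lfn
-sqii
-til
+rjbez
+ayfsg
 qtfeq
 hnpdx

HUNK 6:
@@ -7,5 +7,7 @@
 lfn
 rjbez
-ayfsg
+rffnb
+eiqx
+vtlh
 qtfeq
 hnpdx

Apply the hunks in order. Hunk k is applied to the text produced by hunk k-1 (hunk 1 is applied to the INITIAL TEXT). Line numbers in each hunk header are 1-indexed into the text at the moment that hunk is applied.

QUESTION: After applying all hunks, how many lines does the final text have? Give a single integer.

Hunk 1: at line 2 remove [nxm,wtgzj,rsgk] add [hqklu,undnq,zdlyl] -> 13 lines: uppj hgzs hqklu undnq zdlyl lfn sqii til qtfeq hnpdx ptx bbg skcew
Hunk 2: at line 2 remove [undnq,zdlyl] add [qvt,gbdr] -> 13 lines: uppj hgzs hqklu qvt gbdr lfn sqii til qtfeq hnpdx ptx bbg skcew
Hunk 3: at line 3 remove [qvt] add [rlt,kslha] -> 14 lines: uppj hgzs hqklu rlt kslha gbdr lfn sqii til qtfeq hnpdx ptx bbg skcew
Hunk 4: at line 4 remove [gbdr] add [aqgpx] -> 14 lines: uppj hgzs hqklu rlt kslha aqgpx lfn sqii til qtfeq hnpdx ptx bbg skcew
Hunk 5: at line 6 remove [sqii,til] add [rjbez,ayfsg] -> 14 lines: uppj hgzs hqklu rlt kslha aqgpx lfn rjbez ayfsg qtfeq hnpdx ptx bbg skcew
Hunk 6: at line 7 remove [ayfsg] add [rffnb,eiqx,vtlh] -> 16 lines: uppj hgzs hqklu rlt kslha aqgpx lfn rjbez rffnb eiqx vtlh qtfeq hnpdx ptx bbg skcew
Final line count: 16

Answer: 16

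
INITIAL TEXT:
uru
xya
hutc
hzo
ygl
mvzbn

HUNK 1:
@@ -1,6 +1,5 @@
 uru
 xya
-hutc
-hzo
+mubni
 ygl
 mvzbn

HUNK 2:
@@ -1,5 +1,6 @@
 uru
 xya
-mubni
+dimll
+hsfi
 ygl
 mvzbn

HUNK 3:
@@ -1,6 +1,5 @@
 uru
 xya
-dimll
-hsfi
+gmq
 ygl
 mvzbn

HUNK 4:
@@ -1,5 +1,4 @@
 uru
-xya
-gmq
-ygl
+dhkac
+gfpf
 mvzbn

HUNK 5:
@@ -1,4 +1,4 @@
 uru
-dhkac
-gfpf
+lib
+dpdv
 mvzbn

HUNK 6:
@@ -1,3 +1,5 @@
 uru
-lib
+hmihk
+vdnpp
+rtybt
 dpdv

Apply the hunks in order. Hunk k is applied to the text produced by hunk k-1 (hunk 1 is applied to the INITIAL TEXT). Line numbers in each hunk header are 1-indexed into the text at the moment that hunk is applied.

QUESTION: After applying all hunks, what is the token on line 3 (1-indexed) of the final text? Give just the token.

Hunk 1: at line 1 remove [hutc,hzo] add [mubni] -> 5 lines: uru xya mubni ygl mvzbn
Hunk 2: at line 1 remove [mubni] add [dimll,hsfi] -> 6 lines: uru xya dimll hsfi ygl mvzbn
Hunk 3: at line 1 remove [dimll,hsfi] add [gmq] -> 5 lines: uru xya gmq ygl mvzbn
Hunk 4: at line 1 remove [xya,gmq,ygl] add [dhkac,gfpf] -> 4 lines: uru dhkac gfpf mvzbn
Hunk 5: at line 1 remove [dhkac,gfpf] add [lib,dpdv] -> 4 lines: uru lib dpdv mvzbn
Hunk 6: at line 1 remove [lib] add [hmihk,vdnpp,rtybt] -> 6 lines: uru hmihk vdnpp rtybt dpdv mvzbn
Final line 3: vdnpp

Answer: vdnpp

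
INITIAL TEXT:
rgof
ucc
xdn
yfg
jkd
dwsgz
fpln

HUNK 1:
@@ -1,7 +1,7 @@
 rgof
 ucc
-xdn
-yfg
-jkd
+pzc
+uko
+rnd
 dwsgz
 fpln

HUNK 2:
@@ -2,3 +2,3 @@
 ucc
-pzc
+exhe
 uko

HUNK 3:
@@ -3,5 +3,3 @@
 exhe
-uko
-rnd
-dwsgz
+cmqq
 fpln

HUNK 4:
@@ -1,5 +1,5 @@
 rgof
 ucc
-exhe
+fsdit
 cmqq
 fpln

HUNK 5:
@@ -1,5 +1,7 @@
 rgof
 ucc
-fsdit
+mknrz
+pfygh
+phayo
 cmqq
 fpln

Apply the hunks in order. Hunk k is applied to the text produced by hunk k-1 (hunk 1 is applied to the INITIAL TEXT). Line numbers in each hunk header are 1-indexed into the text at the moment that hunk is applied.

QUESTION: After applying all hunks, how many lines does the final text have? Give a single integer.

Answer: 7

Derivation:
Hunk 1: at line 1 remove [xdn,yfg,jkd] add [pzc,uko,rnd] -> 7 lines: rgof ucc pzc uko rnd dwsgz fpln
Hunk 2: at line 2 remove [pzc] add [exhe] -> 7 lines: rgof ucc exhe uko rnd dwsgz fpln
Hunk 3: at line 3 remove [uko,rnd,dwsgz] add [cmqq] -> 5 lines: rgof ucc exhe cmqq fpln
Hunk 4: at line 1 remove [exhe] add [fsdit] -> 5 lines: rgof ucc fsdit cmqq fpln
Hunk 5: at line 1 remove [fsdit] add [mknrz,pfygh,phayo] -> 7 lines: rgof ucc mknrz pfygh phayo cmqq fpln
Final line count: 7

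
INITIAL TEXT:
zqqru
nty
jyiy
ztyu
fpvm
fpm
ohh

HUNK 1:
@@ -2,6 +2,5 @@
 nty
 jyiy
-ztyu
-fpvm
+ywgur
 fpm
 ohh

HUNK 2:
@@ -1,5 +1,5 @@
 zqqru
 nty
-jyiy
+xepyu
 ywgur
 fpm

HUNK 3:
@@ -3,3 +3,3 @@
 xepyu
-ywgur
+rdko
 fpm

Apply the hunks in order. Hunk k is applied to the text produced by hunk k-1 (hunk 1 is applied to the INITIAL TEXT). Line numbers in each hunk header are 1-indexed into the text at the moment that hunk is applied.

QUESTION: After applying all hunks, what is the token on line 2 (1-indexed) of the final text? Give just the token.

Hunk 1: at line 2 remove [ztyu,fpvm] add [ywgur] -> 6 lines: zqqru nty jyiy ywgur fpm ohh
Hunk 2: at line 1 remove [jyiy] add [xepyu] -> 6 lines: zqqru nty xepyu ywgur fpm ohh
Hunk 3: at line 3 remove [ywgur] add [rdko] -> 6 lines: zqqru nty xepyu rdko fpm ohh
Final line 2: nty

Answer: nty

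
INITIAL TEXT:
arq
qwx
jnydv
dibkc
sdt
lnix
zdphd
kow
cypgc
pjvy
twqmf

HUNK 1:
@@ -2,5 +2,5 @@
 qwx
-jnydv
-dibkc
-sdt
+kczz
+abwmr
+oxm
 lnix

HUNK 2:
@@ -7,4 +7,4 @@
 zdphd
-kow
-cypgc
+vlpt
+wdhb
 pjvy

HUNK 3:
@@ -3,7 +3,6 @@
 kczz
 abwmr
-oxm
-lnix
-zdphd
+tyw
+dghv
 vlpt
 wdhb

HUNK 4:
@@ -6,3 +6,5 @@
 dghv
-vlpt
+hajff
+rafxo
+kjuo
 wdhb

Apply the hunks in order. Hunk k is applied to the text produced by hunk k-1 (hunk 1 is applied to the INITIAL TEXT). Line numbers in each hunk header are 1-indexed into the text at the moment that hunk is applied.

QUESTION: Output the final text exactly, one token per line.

Hunk 1: at line 2 remove [jnydv,dibkc,sdt] add [kczz,abwmr,oxm] -> 11 lines: arq qwx kczz abwmr oxm lnix zdphd kow cypgc pjvy twqmf
Hunk 2: at line 7 remove [kow,cypgc] add [vlpt,wdhb] -> 11 lines: arq qwx kczz abwmr oxm lnix zdphd vlpt wdhb pjvy twqmf
Hunk 3: at line 3 remove [oxm,lnix,zdphd] add [tyw,dghv] -> 10 lines: arq qwx kczz abwmr tyw dghv vlpt wdhb pjvy twqmf
Hunk 4: at line 6 remove [vlpt] add [hajff,rafxo,kjuo] -> 12 lines: arq qwx kczz abwmr tyw dghv hajff rafxo kjuo wdhb pjvy twqmf

Answer: arq
qwx
kczz
abwmr
tyw
dghv
hajff
rafxo
kjuo
wdhb
pjvy
twqmf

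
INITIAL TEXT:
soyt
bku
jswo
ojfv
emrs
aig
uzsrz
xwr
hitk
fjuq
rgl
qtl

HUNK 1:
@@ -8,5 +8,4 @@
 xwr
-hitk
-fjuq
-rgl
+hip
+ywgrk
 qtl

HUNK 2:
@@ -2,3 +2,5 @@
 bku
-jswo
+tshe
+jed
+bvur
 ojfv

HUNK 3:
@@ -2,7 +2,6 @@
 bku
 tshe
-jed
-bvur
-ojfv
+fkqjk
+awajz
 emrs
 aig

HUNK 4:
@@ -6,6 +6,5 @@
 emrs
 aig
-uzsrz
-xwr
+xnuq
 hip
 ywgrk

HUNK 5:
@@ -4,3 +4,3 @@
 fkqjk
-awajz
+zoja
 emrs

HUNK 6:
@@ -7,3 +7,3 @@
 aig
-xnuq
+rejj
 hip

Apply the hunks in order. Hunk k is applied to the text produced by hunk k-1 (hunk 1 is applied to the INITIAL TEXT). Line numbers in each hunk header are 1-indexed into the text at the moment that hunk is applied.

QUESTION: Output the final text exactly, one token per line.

Answer: soyt
bku
tshe
fkqjk
zoja
emrs
aig
rejj
hip
ywgrk
qtl

Derivation:
Hunk 1: at line 8 remove [hitk,fjuq,rgl] add [hip,ywgrk] -> 11 lines: soyt bku jswo ojfv emrs aig uzsrz xwr hip ywgrk qtl
Hunk 2: at line 2 remove [jswo] add [tshe,jed,bvur] -> 13 lines: soyt bku tshe jed bvur ojfv emrs aig uzsrz xwr hip ywgrk qtl
Hunk 3: at line 2 remove [jed,bvur,ojfv] add [fkqjk,awajz] -> 12 lines: soyt bku tshe fkqjk awajz emrs aig uzsrz xwr hip ywgrk qtl
Hunk 4: at line 6 remove [uzsrz,xwr] add [xnuq] -> 11 lines: soyt bku tshe fkqjk awajz emrs aig xnuq hip ywgrk qtl
Hunk 5: at line 4 remove [awajz] add [zoja] -> 11 lines: soyt bku tshe fkqjk zoja emrs aig xnuq hip ywgrk qtl
Hunk 6: at line 7 remove [xnuq] add [rejj] -> 11 lines: soyt bku tshe fkqjk zoja emrs aig rejj hip ywgrk qtl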